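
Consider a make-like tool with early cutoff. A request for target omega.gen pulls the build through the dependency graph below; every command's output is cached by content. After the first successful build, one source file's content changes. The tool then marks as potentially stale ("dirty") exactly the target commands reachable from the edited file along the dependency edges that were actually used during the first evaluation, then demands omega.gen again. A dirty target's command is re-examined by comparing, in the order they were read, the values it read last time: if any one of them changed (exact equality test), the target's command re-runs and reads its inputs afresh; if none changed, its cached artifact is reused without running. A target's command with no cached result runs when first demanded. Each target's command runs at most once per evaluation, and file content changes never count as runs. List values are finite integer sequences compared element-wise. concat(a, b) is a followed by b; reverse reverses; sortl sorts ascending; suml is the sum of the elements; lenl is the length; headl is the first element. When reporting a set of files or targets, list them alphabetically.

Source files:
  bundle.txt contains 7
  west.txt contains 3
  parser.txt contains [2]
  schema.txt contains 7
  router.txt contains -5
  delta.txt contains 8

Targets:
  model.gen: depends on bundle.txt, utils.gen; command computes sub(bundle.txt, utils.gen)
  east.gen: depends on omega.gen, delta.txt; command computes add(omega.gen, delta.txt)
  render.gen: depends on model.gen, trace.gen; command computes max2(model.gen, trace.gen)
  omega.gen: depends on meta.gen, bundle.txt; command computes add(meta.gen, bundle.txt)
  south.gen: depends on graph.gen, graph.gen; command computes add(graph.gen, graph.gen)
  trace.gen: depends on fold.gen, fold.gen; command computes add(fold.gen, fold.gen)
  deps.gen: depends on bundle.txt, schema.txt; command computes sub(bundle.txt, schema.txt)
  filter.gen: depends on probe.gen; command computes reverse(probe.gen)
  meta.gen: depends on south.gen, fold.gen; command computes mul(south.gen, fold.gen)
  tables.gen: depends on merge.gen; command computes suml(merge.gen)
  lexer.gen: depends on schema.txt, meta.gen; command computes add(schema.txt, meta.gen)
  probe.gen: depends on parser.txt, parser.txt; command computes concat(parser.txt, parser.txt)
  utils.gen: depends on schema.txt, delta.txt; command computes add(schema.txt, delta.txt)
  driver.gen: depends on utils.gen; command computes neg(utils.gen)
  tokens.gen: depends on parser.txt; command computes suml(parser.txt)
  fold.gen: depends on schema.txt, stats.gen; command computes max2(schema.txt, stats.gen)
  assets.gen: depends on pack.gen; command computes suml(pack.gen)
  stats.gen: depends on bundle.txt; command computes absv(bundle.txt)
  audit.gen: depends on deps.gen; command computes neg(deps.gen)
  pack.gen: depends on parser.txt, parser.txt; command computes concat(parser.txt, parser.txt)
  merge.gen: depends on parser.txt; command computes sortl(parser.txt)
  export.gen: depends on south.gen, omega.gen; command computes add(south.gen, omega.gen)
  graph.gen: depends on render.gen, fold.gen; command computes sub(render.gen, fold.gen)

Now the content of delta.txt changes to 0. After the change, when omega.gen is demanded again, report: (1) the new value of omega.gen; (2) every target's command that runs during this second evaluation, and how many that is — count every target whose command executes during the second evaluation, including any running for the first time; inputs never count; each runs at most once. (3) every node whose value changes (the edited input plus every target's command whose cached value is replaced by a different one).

First demand of the output computes:
  stats.gen = absv(7) = 7
  fold.gen = max2(7, 7) = 7
  trace.gen = add(7, 7) = 14
  utils.gen = add(7, 8) = 15
  model.gen = sub(7, 15) = -8
  render.gen = max2(-8, 14) = 14
  graph.gen = sub(14, 7) = 7
  south.gen = add(7, 7) = 14
  meta.gen = mul(14, 7) = 98
  omega.gen = add(98, 7) = 105

After the edit, cleaning proceeds:
  utils.gen: a read changed (delta.txt 8->0) — executes, giving 7.
  model.gen: a read changed (utils.gen 15->7) — executes, giving 0.
  render.gen: a read changed (model.gen -8->0) — executes, giving 14 — identical to its old value.
  graph.gen: dirty, but its reads are unchanged (render.gen unchanged, fold.gen unchanged); cached 7 stands.
  south.gen: dirty, but its reads are unchanged (graph.gen unchanged, graph.gen unchanged); cached 14 stands.
  meta.gen: dirty, but its reads are unchanged (south.gen unchanged, fold.gen unchanged); cached 98 stands.
  omega.gen: dirty, but its reads are unchanged (meta.gen unchanged, bundle.txt unchanged); cached 105 stands.

Note the absorption at render.gen: it re-runs yet its value is the same, leaving the output's value untouched.

Demanding omega.gen again yields 105.
3 target commands run: model.gen, render.gen, utils.gen.
The nodes whose values change: delta.txt, model.gen, utils.gen.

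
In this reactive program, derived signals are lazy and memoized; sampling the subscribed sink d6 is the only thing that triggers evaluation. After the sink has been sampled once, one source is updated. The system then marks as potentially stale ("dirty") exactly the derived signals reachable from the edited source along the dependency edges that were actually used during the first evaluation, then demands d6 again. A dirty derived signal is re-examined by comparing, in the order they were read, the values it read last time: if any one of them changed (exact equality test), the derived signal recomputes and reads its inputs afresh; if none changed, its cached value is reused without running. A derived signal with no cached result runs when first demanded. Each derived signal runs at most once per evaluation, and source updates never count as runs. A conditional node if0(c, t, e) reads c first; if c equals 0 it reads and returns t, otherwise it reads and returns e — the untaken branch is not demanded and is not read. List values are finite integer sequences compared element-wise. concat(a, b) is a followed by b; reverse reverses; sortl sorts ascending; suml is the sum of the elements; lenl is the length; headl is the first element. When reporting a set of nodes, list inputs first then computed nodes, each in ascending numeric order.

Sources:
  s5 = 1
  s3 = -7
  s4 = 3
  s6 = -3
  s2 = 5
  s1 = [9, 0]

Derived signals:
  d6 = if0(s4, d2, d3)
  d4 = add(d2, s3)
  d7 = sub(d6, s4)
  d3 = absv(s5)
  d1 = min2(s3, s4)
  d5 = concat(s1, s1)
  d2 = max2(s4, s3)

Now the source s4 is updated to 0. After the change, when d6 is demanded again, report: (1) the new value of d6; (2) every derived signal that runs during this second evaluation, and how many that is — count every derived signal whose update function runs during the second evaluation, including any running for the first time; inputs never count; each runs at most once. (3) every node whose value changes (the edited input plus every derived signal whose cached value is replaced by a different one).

Demanding d6 again yields 0.
2 derived signals run: d2, d6.
The nodes whose values change: s4, d6.
Note the branch switch — d2 had no cache and runs now for the first time.

First demand of the output computes:
  d3 = absv(1) = 1
  d6 = if0(s4=3 -> else branch d3) = 1

After the edit, cleaning proceeds:
  d2: had never run; runs now, result 0.
  d6: a read changed (s4 3->0) — executes, giving 0.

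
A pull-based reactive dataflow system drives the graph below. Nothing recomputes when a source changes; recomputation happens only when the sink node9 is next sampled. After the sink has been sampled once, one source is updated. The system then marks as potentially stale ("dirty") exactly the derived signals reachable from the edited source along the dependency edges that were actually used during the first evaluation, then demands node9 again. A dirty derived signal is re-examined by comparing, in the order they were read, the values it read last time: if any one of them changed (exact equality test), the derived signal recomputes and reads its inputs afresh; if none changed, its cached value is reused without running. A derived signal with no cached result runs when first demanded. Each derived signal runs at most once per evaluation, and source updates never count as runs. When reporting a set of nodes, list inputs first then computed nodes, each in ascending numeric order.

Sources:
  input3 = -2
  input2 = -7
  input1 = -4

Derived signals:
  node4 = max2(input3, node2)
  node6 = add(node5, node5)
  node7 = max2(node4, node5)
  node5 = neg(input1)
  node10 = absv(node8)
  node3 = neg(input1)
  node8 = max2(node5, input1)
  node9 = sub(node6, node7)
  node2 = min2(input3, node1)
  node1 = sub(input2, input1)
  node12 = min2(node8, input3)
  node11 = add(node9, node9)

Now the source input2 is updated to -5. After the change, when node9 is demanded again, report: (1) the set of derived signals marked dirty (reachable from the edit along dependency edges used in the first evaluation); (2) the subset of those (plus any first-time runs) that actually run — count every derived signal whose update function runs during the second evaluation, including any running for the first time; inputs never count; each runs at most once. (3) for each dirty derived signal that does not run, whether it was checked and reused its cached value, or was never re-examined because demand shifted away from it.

First evaluation (everything demanded from the output):
  node1 = sub(-7, -4) = -3
  node2 = min2(-2, -3) = -3
  node4 = max2(-2, -3) = -2
  node5 = neg(-4) = 4
  node6 = add(4, 4) = 8
  node7 = max2(-2, 4) = 4
  node9 = sub(8, 4) = 4

Propagation after the edit:
  node1: runs — input2 -7->-5; result -1.
  node2: runs — node1 -3->-1; result -2.
  node4: runs — node2 -3->-2; result -2 (same value as before).
  node7: checked — values it read are unchanged (node4 unchanged, node5 unchanged); reused cached 4 without running.
  node9: checked — values it read are unchanged (node6 unchanged, node7 unchanged); reused cached 4 without running.

Key observation: the change is absorbed at node4 — it re-runs but produces the same value, and the output's value is unchanged.

Marked dirty: node1, node2, node4, node7, node9.
Derived signals that run: node1, node2, node4 — 3 in total.
Checked but reused from cache: node7, node9.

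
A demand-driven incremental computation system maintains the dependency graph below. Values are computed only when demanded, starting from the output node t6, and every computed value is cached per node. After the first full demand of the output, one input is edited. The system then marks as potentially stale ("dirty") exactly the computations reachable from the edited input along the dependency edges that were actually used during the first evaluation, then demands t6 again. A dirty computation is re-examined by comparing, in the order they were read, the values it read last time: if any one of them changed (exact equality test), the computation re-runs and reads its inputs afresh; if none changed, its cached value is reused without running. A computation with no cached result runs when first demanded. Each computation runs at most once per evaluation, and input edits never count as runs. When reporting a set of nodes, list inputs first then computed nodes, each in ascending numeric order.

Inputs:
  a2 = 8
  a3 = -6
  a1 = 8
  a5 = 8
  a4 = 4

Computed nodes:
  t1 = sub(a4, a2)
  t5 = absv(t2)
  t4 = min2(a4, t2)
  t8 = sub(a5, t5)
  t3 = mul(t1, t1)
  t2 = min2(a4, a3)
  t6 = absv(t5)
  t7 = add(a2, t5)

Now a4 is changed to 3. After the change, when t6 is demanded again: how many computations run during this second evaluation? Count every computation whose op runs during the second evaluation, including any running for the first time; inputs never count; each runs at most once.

Computations that run: t2 — 1 in total.
Key observation: the change is absorbed at t2 — it re-runs but produces the same value, and the output's value is unchanged.

First evaluation (everything demanded from the output):
  t2 = min2(4, -6) = -6
  t5 = absv(-6) = 6
  t6 = absv(6) = 6

Propagation after the edit:
  t2: runs — a4 4->3; result -6 (same value as before).
  t5: checked — values it read are unchanged (t2 unchanged); reused cached 6 without running.
  t6: checked — values it read are unchanged (t5 unchanged); reused cached 6 without running.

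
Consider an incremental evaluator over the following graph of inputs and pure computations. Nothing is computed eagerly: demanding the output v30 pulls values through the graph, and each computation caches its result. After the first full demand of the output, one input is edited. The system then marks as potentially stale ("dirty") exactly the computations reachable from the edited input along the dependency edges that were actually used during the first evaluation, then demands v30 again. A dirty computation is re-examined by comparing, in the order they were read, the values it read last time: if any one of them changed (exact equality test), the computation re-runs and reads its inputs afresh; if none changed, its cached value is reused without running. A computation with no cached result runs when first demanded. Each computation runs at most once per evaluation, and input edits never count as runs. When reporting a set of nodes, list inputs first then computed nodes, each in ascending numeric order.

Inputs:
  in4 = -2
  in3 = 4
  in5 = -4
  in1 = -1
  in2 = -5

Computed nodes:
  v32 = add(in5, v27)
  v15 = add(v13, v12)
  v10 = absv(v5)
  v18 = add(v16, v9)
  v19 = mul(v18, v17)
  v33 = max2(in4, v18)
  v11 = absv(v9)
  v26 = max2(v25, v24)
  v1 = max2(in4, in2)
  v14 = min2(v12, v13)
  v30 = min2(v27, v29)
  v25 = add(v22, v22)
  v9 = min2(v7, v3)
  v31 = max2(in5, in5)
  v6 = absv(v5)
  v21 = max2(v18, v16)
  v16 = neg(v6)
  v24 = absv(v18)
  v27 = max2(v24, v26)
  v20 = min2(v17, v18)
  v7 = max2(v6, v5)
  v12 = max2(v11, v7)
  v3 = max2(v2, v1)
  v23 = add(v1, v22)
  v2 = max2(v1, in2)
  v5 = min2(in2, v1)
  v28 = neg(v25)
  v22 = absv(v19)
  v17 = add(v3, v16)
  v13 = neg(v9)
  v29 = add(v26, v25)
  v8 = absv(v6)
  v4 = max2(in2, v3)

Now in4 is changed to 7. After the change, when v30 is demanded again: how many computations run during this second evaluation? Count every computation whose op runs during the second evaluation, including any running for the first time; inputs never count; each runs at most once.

Run set: v1, v2, v3, v5, v9, v17, v18, v19, v22, v24, v25, v26, v27, v29, v30 (15 run).
The important point: at v6 every value read last time is unchanged, so the dirty flag clears without a run.

Initial pass — values computed on the first demand:
  v1 = max2(-2, -5) = -2
  v2 = max2(-2, -5) = -2
  v3 = max2(-2, -2) = -2
  v5 = min2(-5, -2) = -5
  v6 = absv(-5) = 5
  v7 = max2(5, -5) = 5
  v9 = min2(5, -2) = -2
  v16 = neg(5) = -5
  v17 = add(-2, -5) = -7
  v18 = add(-5, -2) = -7
  v19 = mul(-7, -7) = 49
  v22 = absv(49) = 49
  v24 = absv(-7) = 7
  v25 = add(49, 49) = 98
  v26 = max2(98, 7) = 98
  v27 = max2(7, 98) = 98
  v29 = add(98, 98) = 196
  v30 = min2(98, 196) = 98

Second demand — change propagation:
  v1: re-runs because in4 -2->7; new result 7.
  v2: re-runs because v1 -2->7; new result 7.
  v3: re-runs because v2 -2->7; v1 -2->7; new result 7.
  v5: re-runs because v1 -2->7; new result -5 (unchanged).
  v6: re-examined; everything it read last time is the same (v5 unchanged) — cache 5 kept, no run.
  v7: re-examined; everything it read last time is the same (v6 unchanged, v5 unchanged) — cache 5 kept, no run.
  v9: re-runs because v3 -2->7; new result 5.
  v16: re-examined; everything it read last time is the same (v6 unchanged) — cache -5 kept, no run.
  v17: re-runs because v3 -2->7; new result 2.
  v18: re-runs because v9 -2->5; new result 0.
  v19: re-runs because v18 -7->0; v17 -7->2; new result 0.
  v22: re-runs because v19 49->0; new result 0.
  v24: re-runs because v18 -7->0; new result 0.
  v25: re-runs because v22 49->0; v22 49->0; new result 0.
  v26: re-runs because v25 98->0; v24 7->0; new result 0.
  v27: re-runs because v24 7->0; v26 98->0; new result 0.
  v29: re-runs because v26 98->0; v25 98->0; new result 0.
  v30: re-runs because v27 98->0; v29 196->0; new result 0.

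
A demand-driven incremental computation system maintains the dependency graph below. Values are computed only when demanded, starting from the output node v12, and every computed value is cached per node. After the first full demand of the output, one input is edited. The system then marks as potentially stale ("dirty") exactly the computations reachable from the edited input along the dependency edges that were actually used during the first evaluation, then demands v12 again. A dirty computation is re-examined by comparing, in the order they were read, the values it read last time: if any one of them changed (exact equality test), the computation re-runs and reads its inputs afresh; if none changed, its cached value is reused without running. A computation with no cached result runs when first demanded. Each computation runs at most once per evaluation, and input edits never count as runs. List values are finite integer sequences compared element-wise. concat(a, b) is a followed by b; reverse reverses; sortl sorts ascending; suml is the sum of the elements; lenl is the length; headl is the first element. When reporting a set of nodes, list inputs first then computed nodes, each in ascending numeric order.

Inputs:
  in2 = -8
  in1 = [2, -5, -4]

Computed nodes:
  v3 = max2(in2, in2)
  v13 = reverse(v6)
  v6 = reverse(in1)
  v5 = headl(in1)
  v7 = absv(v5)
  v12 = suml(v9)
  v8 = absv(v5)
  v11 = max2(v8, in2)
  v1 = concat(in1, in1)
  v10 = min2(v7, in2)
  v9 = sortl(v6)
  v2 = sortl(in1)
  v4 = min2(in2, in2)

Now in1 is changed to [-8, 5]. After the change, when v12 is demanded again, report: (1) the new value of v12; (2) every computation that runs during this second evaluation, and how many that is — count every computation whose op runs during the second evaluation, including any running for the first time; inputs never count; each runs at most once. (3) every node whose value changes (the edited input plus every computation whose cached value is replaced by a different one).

New value of v12: -3.
Computations that run: v6, v9, v12 — 3 in total.
Values that change: in1, v6, v9, v12.

First evaluation (everything demanded from the output):
  v6 = reverse([2, -5, -4]) = [-4, -5, 2]
  v9 = sortl([-4, -5, 2]) = [-5, -4, 2]
  v12 = suml([-5, -4, 2]) = -7

Propagation after the edit:
  v6: runs — in1 [2, -5, -4]->[-8, 5]; result [5, -8].
  v9: runs — v6 [-4, -5, 2]->[5, -8]; result [-8, 5].
  v12: runs — v9 [-5, -4, 2]->[-8, 5]; result -3.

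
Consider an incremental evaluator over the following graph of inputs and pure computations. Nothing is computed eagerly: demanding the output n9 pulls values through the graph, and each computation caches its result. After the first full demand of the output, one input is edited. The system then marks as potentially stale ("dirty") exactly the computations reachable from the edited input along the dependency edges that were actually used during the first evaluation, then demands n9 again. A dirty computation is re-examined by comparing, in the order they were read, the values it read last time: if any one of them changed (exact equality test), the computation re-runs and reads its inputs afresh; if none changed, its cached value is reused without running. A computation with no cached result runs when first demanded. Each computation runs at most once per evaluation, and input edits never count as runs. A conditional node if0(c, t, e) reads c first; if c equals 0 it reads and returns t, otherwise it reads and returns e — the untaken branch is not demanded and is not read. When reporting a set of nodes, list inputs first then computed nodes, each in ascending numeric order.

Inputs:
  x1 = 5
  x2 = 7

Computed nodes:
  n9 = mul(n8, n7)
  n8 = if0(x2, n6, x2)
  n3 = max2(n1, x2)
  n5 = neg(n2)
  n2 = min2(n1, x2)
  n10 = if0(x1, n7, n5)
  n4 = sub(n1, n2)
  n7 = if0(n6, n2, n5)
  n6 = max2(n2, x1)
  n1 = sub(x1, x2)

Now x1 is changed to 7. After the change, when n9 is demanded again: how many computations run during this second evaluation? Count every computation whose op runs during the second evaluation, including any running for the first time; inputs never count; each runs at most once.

Initial pass — values computed on the first demand:
  n1 = sub(5, 7) = -2
  n2 = min2(-2, 7) = -2
  n5 = neg(-2) = 2
  n6 = max2(-2, 5) = 5
  n7 = if0(n6=5 -> else branch n5) = 2
  n8 = if0(x2=7 -> else branch x2) = 7
  n9 = mul(7, 2) = 14

Second demand — change propagation:
  n1: re-runs because x1 5->7; new result 0.
  n2: re-runs because n1 -2->0; new result 0.
  n5: re-runs because n2 -2->0; new result 0.
  n6: re-runs because n2 -2->0; x1 5->7; new result 7.
  n7: re-runs because n6 5->7; n5 2->0; new result 0.
  n9: re-runs because n7 2->0; new result 0.

Run set: n1, n2, n5, n6, n7, n9 (6 run).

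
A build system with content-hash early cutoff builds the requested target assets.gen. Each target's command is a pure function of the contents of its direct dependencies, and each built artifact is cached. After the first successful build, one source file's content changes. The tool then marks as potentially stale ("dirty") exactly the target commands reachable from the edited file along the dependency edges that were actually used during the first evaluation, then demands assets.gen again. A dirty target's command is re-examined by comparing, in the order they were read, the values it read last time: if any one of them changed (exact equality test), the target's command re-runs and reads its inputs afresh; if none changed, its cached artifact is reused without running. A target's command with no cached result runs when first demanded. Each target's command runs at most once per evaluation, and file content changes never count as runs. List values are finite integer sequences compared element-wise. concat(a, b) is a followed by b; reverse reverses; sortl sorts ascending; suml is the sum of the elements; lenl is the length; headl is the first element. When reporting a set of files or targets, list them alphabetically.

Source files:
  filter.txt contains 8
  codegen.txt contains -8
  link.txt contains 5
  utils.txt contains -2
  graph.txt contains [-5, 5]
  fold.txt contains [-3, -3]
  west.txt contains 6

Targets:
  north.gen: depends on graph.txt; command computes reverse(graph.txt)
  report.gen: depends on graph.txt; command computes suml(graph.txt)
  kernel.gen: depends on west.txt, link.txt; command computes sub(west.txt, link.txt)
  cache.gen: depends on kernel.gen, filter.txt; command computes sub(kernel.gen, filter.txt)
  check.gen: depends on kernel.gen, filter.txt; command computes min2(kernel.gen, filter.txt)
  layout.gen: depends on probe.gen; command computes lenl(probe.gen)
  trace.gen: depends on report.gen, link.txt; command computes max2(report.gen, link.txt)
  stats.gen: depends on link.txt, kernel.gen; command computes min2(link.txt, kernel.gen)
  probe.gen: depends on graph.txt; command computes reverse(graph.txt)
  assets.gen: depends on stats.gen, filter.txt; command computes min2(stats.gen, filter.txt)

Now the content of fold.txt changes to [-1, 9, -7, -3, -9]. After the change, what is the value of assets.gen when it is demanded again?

First evaluation (everything demanded from the output):
  kernel.gen = sub(6, 5) = 1
  stats.gen = min2(5, 1) = 1
  assets.gen = min2(1, 8) = 1

Propagation after the edit:
  fold.txt feeds no computation that the output demands — nothing is marked dirty and nothing runs.

Key observation: fold.txt is never demanded by the output, so the edit triggers no recomputation at all.

New value of assets.gen: 1.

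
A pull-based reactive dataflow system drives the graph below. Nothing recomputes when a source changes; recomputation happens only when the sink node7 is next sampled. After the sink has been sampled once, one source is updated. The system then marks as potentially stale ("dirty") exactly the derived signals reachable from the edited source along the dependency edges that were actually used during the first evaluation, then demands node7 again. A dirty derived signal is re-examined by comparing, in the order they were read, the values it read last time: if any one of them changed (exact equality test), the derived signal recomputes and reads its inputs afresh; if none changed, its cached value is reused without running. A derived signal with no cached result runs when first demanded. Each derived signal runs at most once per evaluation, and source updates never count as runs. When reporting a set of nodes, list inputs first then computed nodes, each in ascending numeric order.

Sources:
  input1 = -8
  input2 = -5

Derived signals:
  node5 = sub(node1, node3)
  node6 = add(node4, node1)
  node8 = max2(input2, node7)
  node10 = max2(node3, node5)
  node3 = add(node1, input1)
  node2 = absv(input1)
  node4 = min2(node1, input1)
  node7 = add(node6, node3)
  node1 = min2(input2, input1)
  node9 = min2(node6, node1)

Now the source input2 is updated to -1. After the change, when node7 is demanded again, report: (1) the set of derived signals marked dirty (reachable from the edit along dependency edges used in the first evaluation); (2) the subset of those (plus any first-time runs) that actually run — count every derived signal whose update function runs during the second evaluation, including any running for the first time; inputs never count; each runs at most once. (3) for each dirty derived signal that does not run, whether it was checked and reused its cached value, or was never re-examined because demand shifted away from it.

Marked dirty: node1, node3, node4, node6, node7.
Derived signals that run: node1 — 1 in total.
Checked but reused from cache: node3, node4, node6, node7.
Key observation: the change is absorbed at node1 — it re-runs but produces the same value, and the output's value is unchanged.

First evaluation (everything demanded from the output):
  node1 = min2(-5, -8) = -8
  node3 = add(-8, -8) = -16
  node4 = min2(-8, -8) = -8
  node6 = add(-8, -8) = -16
  node7 = add(-16, -16) = -32

Propagation after the edit:
  node1: runs — input2 -5->-1; result -8 (same value as before).
  node3: checked — values it read are unchanged (node1 unchanged, input1 unchanged); reused cached -16 without running.
  node4: checked — values it read are unchanged (node1 unchanged, input1 unchanged); reused cached -8 without running.
  node6: checked — values it read are unchanged (node4 unchanged, node1 unchanged); reused cached -16 without running.
  node7: checked — values it read are unchanged (node6 unchanged, node3 unchanged); reused cached -32 without running.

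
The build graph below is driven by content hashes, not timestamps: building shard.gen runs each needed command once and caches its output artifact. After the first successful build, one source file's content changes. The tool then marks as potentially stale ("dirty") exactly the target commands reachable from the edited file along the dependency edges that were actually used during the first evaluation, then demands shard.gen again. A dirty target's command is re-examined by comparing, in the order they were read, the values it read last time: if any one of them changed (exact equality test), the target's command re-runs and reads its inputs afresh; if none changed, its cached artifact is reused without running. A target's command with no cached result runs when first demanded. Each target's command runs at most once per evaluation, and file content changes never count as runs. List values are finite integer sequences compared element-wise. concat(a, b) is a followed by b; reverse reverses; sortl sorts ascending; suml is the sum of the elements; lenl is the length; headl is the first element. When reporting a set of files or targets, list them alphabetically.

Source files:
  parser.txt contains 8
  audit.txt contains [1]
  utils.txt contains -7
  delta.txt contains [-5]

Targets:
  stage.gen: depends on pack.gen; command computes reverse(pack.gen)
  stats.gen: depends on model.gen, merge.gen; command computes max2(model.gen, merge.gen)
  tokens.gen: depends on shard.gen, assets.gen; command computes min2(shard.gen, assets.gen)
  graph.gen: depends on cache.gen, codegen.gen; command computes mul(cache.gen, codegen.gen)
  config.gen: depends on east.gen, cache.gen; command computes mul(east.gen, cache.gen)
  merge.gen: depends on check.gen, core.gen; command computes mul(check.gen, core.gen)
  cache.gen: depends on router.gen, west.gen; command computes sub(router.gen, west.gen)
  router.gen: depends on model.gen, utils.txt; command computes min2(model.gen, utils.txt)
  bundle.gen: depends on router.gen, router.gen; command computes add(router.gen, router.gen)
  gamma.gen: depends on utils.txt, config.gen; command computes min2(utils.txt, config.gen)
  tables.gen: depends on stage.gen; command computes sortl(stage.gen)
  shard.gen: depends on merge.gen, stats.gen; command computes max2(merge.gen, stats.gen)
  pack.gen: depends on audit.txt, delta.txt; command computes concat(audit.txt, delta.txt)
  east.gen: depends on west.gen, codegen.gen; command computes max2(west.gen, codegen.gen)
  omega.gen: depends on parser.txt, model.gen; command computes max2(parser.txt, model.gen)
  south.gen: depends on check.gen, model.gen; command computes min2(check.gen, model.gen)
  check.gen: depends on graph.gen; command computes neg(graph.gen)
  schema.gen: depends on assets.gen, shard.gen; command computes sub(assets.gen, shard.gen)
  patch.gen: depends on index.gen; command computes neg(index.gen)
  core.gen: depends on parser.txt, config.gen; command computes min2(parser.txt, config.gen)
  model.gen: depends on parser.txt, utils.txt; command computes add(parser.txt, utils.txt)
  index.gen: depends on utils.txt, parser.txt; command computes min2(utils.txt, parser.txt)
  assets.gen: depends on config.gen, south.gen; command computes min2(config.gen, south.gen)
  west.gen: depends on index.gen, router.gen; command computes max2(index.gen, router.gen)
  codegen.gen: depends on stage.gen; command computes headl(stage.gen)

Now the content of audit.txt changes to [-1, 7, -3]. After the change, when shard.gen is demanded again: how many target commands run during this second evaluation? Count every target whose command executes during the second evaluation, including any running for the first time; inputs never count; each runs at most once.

Run set: codegen.gen, pack.gen, stage.gen (3 run).
The important point: codegen.gen recomputes to an identical value, and the output ends up unchanged.

Initial pass — values computed on the first demand:
  index.gen = min2(-7, 8) = -7
  model.gen = add(8, -7) = 1
  pack.gen = concat([1], [-5]) = [1, -5]
  router.gen = min2(1, -7) = -7
  stage.gen = reverse([1, -5]) = [-5, 1]
  codegen.gen = headl([-5, 1]) = -5
  west.gen = max2(-7, -7) = -7
  cache.gen = sub(-7, -7) = 0
  east.gen = max2(-7, -5) = -5
  config.gen = mul(-5, 0) = 0
  core.gen = min2(8, 0) = 0
  graph.gen = mul(0, -5) = 0
  check.gen = neg(0) = 0
  merge.gen = mul(0, 0) = 0
  stats.gen = max2(1, 0) = 1
  shard.gen = max2(0, 1) = 1

Second demand — change propagation:
  pack.gen: re-runs because audit.txt [1]->[-1, 7, -3]; new result [-1, 7, -3, -5].
  stage.gen: re-runs because pack.gen [1, -5]->[-1, 7, -3, -5]; new result [-5, -3, 7, -1].
  codegen.gen: re-runs because stage.gen [-5, 1]->[-5, -3, 7, -1]; new result -5 (unchanged).
  east.gen: re-examined; everything it read last time is the same (west.gen unchanged, codegen.gen unchanged) — cache -5 kept, no run.
  config.gen: re-examined; everything it read last time is the same (east.gen unchanged, cache.gen unchanged) — cache 0 kept, no run.
  core.gen: re-examined; everything it read last time is the same (parser.txt unchanged, config.gen unchanged) — cache 0 kept, no run.
  graph.gen: re-examined; everything it read last time is the same (cache.gen unchanged, codegen.gen unchanged) — cache 0 kept, no run.
  check.gen: re-examined; everything it read last time is the same (graph.gen unchanged) — cache 0 kept, no run.
  merge.gen: re-examined; everything it read last time is the same (check.gen unchanged, core.gen unchanged) — cache 0 kept, no run.
  stats.gen: re-examined; everything it read last time is the same (model.gen unchanged, merge.gen unchanged) — cache 1 kept, no run.
  shard.gen: re-examined; everything it read last time is the same (merge.gen unchanged, stats.gen unchanged) — cache 1 kept, no run.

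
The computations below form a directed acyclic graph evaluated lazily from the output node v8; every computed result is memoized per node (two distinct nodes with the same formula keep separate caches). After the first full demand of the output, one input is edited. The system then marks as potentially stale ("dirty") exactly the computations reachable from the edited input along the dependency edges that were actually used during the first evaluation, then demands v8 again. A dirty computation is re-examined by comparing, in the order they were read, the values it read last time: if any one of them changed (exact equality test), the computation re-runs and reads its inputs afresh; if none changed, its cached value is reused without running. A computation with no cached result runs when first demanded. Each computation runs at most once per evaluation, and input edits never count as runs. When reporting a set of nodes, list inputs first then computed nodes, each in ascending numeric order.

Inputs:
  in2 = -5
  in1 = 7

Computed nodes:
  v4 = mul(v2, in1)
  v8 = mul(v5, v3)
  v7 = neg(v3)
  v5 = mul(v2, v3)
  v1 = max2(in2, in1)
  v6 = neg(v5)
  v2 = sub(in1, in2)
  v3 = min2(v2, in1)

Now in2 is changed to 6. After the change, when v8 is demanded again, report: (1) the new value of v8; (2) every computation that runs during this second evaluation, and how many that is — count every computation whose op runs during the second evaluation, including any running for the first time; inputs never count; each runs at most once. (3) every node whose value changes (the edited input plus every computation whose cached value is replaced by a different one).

Demanding v8 again yields 1.
4 computations run: v2, v3, v5, v8.
The nodes whose values change: in2, v2, v3, v5, v8.

First demand of the output computes:
  v2 = sub(7, -5) = 12
  v3 = min2(12, 7) = 7
  v5 = mul(12, 7) = 84
  v8 = mul(84, 7) = 588

After the edit, cleaning proceeds:
  v2: a read changed (in2 -5->6) — executes, giving 1.
  v3: a read changed (v2 12->1) — executes, giving 1.
  v5: a read changed (v2 12->1; v3 7->1) — executes, giving 1.
  v8: a read changed (v5 84->1; v3 7->1) — executes, giving 1.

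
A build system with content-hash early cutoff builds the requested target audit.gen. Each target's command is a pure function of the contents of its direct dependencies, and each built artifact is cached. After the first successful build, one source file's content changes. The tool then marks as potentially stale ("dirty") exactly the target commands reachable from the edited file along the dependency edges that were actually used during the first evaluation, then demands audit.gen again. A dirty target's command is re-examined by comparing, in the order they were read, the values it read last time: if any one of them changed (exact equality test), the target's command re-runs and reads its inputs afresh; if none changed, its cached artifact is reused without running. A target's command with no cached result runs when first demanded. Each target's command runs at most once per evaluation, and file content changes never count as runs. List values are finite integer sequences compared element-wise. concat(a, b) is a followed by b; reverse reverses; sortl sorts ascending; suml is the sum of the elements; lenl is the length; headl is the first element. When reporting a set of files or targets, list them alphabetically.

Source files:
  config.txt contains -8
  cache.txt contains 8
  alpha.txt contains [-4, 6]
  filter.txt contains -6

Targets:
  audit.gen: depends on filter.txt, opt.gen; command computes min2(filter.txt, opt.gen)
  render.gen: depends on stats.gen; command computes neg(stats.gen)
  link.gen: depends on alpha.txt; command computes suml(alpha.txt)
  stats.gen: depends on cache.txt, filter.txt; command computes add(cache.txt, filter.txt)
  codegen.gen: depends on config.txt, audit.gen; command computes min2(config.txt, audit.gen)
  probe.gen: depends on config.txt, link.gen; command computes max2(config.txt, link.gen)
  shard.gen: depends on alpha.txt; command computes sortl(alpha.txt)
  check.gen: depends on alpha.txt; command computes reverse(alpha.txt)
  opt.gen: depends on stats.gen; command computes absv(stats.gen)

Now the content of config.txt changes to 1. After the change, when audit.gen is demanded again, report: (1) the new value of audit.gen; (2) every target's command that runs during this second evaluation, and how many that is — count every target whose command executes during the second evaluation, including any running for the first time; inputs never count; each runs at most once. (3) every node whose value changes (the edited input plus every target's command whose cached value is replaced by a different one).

First evaluation (everything demanded from the output):
  stats.gen = add(8, -6) = 2
  opt.gen = absv(2) = 2
  audit.gen = min2(-6, 2) = -6

Propagation after the edit:
  config.txt feeds no computation that the output demands — nothing is marked dirty and nothing runs.

Key observation: config.txt is never demanded by the output, so the edit triggers no recomputation at all.

New value of audit.gen: -6.
Target commands that run: none — 0 in total.
Values that change: config.txt.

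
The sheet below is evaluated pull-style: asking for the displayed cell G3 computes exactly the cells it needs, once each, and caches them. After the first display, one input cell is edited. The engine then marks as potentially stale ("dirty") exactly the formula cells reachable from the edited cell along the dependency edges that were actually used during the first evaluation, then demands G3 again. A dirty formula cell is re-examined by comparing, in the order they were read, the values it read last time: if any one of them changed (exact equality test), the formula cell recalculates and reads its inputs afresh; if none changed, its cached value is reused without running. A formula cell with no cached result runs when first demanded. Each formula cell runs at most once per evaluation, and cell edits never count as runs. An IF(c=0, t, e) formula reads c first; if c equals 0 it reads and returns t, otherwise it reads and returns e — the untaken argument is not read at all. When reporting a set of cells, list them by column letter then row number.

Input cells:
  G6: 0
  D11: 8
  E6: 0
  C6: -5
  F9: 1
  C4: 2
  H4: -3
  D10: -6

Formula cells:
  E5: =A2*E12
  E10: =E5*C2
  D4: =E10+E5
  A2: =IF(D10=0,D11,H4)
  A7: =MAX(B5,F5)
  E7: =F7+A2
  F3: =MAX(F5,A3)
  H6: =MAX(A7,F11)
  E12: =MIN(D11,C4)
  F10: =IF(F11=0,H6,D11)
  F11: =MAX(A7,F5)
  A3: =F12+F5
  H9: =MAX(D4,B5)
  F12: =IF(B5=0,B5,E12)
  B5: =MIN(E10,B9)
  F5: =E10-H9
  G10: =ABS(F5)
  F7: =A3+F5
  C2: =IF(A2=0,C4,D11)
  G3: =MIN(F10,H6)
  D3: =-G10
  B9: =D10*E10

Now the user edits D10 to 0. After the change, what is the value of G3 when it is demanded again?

Demanding G3 again yields 0.
Note where the cutoff bites: H6 is checked, finds nothing changed, and keeps its cache.

First demand of the output computes:
  A2 = IF(D10=0: D10=-6 -> else branch H4) = -3
  C2 = IF(A2=0: A2=-3 -> else branch D11) = 8
  E12 = MIN(8, 2) = 2
  E5 = -3 * 2 = -6
  E10 = -6 * 8 = -48
  B9 = -6 * -48 = 288
  B5 = MIN(-48, 288) = -48
  D4 = -48 + -6 = -54
  H9 = MAX(-54, -48) = -48
  F5 = -48 - -48 = 0
  A7 = MAX(-48, 0) = 0
  F11 = MAX(0, 0) = 0
  H6 = MAX(0, 0) = 0
  F10 = IF(F11=0: F11=0 -> then branch H6) = 0
  G3 = MIN(0, 0) = 0

After the edit, cleaning proceeds:
  A2: a read changed (D10 -6->0) — executes, giving 8.
  C2: a read changed (A2 -3->8) — executes, giving 8 — identical to its old value.
  E5: a read changed (A2 -3->8) — executes, giving 16.
  E10: a read changed (E5 -6->16) — executes, giving 128.
  B9: a read changed (D10 -6->0; E10 -48->128) — executes, giving 0.
  B5: a read changed (E10 -48->128; B9 288->0) — executes, giving 0.
  D4: a read changed (E10 -48->128; E5 -6->16) — executes, giving 144.
  H9: a read changed (D4 -54->144; B5 -48->0) — executes, giving 144.
  F5: a read changed (E10 -48->128; H9 -48->144) — executes, giving -16.
  A7: a read changed (B5 -48->0; F5 0->-16) — executes, giving 0 — identical to its old value.
  F11: a read changed (F5 0->-16) — executes, giving 0 — identical to its old value.
  H6: dirty, but its reads are unchanged (A7 unchanged, F11 unchanged); cached 0 stands.
  F10: dirty, but its reads are unchanged (F11 unchanged, H6 unchanged); cached 0 stands.
  G3: dirty, but its reads are unchanged (F10 unchanged, H6 unchanged); cached 0 stands.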